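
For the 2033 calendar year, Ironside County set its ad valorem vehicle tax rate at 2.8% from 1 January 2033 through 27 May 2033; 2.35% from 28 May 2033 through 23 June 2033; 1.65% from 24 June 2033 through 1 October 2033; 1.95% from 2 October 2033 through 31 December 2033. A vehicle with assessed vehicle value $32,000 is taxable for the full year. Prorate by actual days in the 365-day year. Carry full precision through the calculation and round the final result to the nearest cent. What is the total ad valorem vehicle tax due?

1 January – 27 May 2033: 147 days at 2.8% → $32,000 × 2.8% × 147/365 = $360.8548
28 May – 23 June 2033: 27 days at 2.35% → $32,000 × 2.35% × 27/365 = $55.6274
24 June – 1 October 2033: 100 days at 1.65% → $32,000 × 1.65% × 100/365 = $144.6575
2 October – 31 December 2033: 91 days at 1.95% → $32,000 × 1.95% × 91/365 = $155.5726
Total = $716.7123

$716.71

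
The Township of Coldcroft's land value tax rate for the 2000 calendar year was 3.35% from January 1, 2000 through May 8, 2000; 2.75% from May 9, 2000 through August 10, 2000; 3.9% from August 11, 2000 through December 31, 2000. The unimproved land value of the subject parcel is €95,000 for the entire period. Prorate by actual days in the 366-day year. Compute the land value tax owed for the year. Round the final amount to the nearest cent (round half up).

€3,240.25

January 1 – May 8, 2000: 129 days at 3.35% → €95,000 × 3.35% × 129/366 = €1,121.7008
May 9 – August 10, 2000: 94 days at 2.75% → €95,000 × 2.75% × 94/366 = €670.9699
August 11 – December 31, 2000: 143 days at 3.9% → €95,000 × 3.9% × 143/366 = €1,447.5820
Total = €3,240.2527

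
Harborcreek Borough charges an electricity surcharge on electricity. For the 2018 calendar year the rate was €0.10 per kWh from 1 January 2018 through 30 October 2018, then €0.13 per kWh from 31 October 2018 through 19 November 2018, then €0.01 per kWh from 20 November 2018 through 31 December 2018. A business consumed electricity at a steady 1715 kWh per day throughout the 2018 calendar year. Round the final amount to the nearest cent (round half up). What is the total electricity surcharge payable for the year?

€57143.80

1 January – 30 October 2018: 303 days × 1715 kWh/day = 519,645 kWh at €0.10/kWh → €51964.50
31 October – 19 November 2018: 20 days × 1715 kWh/day = 34,300 kWh at €0.13/kWh → €4459.00
20 November – 31 December 2018: 42 days × 1715 kWh/day = 72,030 kWh at €0.01/kWh → €720.30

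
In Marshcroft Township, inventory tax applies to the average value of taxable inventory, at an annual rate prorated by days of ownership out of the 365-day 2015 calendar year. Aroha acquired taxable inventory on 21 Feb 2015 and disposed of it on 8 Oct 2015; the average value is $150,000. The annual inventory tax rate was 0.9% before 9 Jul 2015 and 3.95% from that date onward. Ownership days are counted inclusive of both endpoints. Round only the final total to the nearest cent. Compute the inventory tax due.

$2,003.84

21 Feb – 8 Jul 2015: 138 days at 0.9% → $150,000 × 0.9% × 138/365 = $510.4110
9 Jul – 8 Oct 2015: 92 days at 3.95% → $150,000 × 3.95% × 92/365 = $1,493.4247
Total = $2,003.8356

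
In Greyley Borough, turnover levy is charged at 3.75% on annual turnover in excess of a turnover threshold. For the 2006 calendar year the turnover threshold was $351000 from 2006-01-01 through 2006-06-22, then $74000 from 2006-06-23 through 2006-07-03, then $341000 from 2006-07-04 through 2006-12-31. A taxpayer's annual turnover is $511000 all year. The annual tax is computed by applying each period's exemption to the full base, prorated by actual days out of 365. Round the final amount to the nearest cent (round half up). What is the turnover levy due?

$6499.01

2006-01-01 to 2006-06-22: 173 days, exemption $351000 → ($511000 − $351000) × 3.75% × 173/365 = $2843.8356
2006-06-23 to 2006-07-03: 11 days, exemption $74000 → ($511000 − $74000) × 3.75% × 11/365 = $493.8699
2006-07-04 to 2006-12-31: 181 days, exemption $341000 → ($511000 − $341000) × 3.75% × 181/365 = $3161.3014
Total = $6499.0068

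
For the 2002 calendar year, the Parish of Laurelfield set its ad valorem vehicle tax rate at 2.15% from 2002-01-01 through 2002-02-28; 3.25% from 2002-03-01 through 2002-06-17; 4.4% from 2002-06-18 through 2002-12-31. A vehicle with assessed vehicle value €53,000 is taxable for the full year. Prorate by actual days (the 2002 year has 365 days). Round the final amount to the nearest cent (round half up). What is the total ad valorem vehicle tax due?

€1,957.22

2002-01-01 to 2002-02-28: 59 days at 2.15% → €53,000 × 2.15% × 59/365 = €184.1932
2002-03-01 to 2002-06-17: 109 days at 3.25% → €53,000 × 3.25% × 109/365 = €514.3904
2002-06-18 to 2002-12-31: 197 days at 4.4% → €53,000 × 4.4% × 197/365 = €1,258.6411
Total = €1,957.2247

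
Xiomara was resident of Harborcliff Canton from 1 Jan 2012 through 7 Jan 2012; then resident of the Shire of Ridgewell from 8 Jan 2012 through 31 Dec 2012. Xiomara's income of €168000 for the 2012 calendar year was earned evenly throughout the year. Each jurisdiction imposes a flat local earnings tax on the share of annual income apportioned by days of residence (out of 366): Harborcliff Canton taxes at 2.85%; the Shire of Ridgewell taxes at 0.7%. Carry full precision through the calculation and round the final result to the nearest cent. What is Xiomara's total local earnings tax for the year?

Harborcliff Canton, 1 Jan – 7 Jan 2012: 7 days → €168000 × 2.85% × 7/366 = €91.5738
The Shire of Ridgewell, 8 Jan – 31 Dec 2012: 359 days → €168000 × 0.7% × 359/366 = €1153.5082
Total = €1245.0820

€1245.08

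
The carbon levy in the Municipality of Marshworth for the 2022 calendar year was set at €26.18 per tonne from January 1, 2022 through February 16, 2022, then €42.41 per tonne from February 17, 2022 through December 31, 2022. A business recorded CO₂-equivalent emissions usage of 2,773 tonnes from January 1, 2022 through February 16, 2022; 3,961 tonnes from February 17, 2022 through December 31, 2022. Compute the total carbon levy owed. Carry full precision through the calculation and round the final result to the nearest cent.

€240,583.15

January 1 – February 16, 2022: 2,773 tonnes at €26.18/tonne → €72,597.14
February 17 – December 31, 2022: 3,961 tonnes at €42.41/tonne → €167,986.01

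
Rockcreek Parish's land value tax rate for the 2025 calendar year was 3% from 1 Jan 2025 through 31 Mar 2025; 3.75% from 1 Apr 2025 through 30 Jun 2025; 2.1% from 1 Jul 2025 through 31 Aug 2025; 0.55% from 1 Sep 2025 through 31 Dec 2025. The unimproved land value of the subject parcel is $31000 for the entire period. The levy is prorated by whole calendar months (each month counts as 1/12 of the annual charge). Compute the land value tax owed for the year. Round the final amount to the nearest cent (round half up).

1 Jan – 31 Mar 2025: 3 months at 3% → $31000 × 3% × 3/12 = $232.5000
1 Apr – 30 Jun 2025: 3 months at 3.75% → $31000 × 3.75% × 3/12 = $290.6250
1 Jul – 31 Aug 2025: 2 months at 2.1% → $31000 × 2.1% × 2/12 = $108.5000
1 Sep – 31 Dec 2025: 4 months at 0.55% → $31000 × 0.55% × 4/12 = $56.8333
Total = $688.4583

$688.46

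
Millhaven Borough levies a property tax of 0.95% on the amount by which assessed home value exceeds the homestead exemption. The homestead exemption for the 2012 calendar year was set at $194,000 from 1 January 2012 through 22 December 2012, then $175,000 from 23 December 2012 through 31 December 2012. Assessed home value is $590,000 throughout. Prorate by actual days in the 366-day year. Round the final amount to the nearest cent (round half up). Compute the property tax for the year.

$3,766.44

1 January – 22 December 2012: 357 days, exemption $194,000 → ($590,000 − $194,000) × 0.95% × 357/366 = $3,669.4918
23 December – 31 December 2012: 9 days, exemption $175,000 → ($590,000 − $175,000) × 0.95% × 9/366 = $96.9467
Total = $3,766.4385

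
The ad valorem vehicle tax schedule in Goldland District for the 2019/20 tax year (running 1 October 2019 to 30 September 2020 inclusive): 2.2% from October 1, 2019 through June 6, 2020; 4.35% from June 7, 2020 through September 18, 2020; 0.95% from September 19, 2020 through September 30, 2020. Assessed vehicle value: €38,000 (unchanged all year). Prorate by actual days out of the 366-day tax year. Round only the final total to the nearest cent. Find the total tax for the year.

October 1, 2019 – June 6, 2020: 250 days at 2.2% → €38,000 × 2.2% × 250/366 = €571.0383
June 7 – September 18, 2020: 104 days at 4.35% → €38,000 × 4.35% × 104/366 = €469.7049
September 19 – September 30, 2020: 12 days at 0.95% → €38,000 × 0.95% × 12/366 = €11.8361
Total = €1,052.5792

€1,052.58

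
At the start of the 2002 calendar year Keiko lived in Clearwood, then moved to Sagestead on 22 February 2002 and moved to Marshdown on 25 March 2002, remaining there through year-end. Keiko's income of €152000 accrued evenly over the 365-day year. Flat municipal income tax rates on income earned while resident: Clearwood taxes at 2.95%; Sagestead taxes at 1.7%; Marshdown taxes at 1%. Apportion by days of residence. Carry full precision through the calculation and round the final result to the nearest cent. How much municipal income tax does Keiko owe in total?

€2032.64

Clearwood, 1 January – 21 February 2002: 52 days → €152000 × 2.95% × 52/365 = €638.8164
Sagestead, 22 February – 24 March 2002: 31 days → €152000 × 1.7% × 31/365 = €219.4630
Marshdown, 25 March – 31 December 2002: 282 days → €152000 × 1% × 282/365 = €1174.3562
Total = €2032.6356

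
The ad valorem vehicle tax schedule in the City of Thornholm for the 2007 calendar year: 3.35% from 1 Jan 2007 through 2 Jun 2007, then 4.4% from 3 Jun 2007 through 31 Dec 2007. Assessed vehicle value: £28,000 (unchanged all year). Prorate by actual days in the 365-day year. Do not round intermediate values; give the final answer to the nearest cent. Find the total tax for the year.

1 Jan – 2 Jun 2007: 153 days at 3.35% → £28,000 × 3.35% × 153/365 = £393.1890
3 Jun – 31 Dec 2007: 212 days at 4.4% → £28,000 × 4.4% × 212/365 = £715.5726
Total = £1,108.7616

£1,108.76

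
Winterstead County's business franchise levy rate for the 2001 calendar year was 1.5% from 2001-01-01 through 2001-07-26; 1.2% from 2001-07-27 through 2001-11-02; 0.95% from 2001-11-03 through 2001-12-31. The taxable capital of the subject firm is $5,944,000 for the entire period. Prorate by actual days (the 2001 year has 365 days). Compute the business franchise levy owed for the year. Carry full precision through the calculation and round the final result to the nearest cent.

2001-01-01 to 2001-07-26: 207 days at 1.5% → $5,944,000 × 1.5% × 207/365 = $50,564.7123
2001-07-27 to 2001-11-02: 99 days at 1.2% → $5,944,000 × 1.2% × 99/365 = $19,346.4986
2001-11-03 to 2001-12-31: 59 days at 0.95% → $5,944,000 × 0.95% × 59/365 = $9,127.7041
Total = $79,038.9151

$79,038.92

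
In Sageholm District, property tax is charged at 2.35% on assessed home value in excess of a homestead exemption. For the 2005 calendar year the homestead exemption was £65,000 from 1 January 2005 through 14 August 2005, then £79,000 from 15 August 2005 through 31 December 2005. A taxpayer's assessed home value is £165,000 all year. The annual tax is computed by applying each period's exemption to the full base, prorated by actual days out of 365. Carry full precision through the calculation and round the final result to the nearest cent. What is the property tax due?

1 January – 14 August 2005: 226 days, exemption £65,000 → (£165,000 − £65,000) × 2.35% × 226/365 = £1,455.0685
15 August – 31 December 2005: 139 days, exemption £79,000 → (£165,000 − £79,000) × 2.35% × 139/365 = £769.6411
Total = £2,224.7096

£2,224.71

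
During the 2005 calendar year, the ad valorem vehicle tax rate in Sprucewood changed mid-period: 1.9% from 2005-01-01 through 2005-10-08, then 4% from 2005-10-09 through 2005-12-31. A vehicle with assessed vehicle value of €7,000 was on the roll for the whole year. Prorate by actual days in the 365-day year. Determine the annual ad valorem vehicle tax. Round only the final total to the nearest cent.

€166.83

2005-01-01 to 2005-10-08: 281 days at 1.9% → €7,000 × 1.9% × 281/365 = €102.3918
2005-10-09 to 2005-12-31: 84 days at 4% → €7,000 × 4% × 84/365 = €64.4384
Total = €166.8301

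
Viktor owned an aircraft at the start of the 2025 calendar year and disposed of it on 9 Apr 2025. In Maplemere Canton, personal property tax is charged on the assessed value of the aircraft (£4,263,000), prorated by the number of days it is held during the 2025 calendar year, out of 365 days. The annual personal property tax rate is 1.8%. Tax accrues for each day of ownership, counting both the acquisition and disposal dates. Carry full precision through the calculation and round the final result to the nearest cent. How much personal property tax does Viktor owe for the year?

Days held (1 Jan – 9 Apr 2025): 99 out of 365
Tax = £4,263,000 × 1.8% × 99/365 = £20,812.7836

£20,812.78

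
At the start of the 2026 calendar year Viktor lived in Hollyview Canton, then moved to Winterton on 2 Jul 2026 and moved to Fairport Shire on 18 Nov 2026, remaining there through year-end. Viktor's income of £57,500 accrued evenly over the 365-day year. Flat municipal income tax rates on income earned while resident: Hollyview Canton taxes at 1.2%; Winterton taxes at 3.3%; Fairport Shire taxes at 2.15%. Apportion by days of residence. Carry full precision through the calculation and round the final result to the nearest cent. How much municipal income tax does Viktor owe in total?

£1,215.69

Hollyview Canton, 1 Jan – 1 Jul 2026: 182 days → £57,500 × 1.2% × 182/365 = £344.0548
Winterton, 2 Jul – 17 Nov 2026: 139 days → £57,500 × 3.3% × 139/365 = £722.6096
Fairport Shire, 18 Nov – 31 Dec 2026: 44 days → £57,500 × 2.15% × 44/365 = £149.0274
Total = £1,215.6918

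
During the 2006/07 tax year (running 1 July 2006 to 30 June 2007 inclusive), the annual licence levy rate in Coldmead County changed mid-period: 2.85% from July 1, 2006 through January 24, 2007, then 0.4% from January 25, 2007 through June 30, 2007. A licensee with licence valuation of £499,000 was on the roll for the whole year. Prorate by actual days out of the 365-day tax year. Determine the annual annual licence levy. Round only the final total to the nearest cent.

£8,962.86

July 1, 2006 – January 24, 2007: 208 days at 2.85% → £499,000 × 2.85% × 208/365 = £8,104.3068
January 25 – June 30, 2007: 157 days at 0.4% → £499,000 × 0.4% × 157/365 = £858.5534
Total = £8,962.8603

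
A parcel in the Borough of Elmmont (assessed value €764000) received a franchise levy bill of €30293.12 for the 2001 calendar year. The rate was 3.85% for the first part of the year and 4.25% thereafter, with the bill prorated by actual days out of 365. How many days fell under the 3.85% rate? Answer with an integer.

Let d = days at the first rate; then 365 − d days at the second rate.
€764000 × [3.85%·d + 4.25%·(365−d)] / 365 = €30293.12
Solving gives d = 260, so the new rate took effect on 18 September 2001.

260 days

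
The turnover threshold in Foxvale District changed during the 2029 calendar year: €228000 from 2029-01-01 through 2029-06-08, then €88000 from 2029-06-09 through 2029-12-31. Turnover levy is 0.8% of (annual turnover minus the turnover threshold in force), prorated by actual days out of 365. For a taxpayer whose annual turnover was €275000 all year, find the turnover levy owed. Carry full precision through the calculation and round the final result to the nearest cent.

€1008.11

2029-01-01 to 2029-06-08: 159 days, exemption €228000 → (€275000 − €228000) × 0.8% × 159/365 = €163.7918
2029-06-09 to 2029-12-31: 206 days, exemption €88000 → (€275000 − €88000) × 0.8% × 206/365 = €844.3178
Total = €1008.1096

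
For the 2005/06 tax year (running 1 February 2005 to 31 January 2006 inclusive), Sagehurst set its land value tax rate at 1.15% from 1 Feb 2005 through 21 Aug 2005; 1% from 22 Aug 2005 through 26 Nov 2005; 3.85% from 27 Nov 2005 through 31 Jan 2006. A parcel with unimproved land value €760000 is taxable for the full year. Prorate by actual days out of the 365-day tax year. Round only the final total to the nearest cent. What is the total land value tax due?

1 Feb – 21 Aug 2005: 202 days at 1.15% → €760000 × 1.15% × 202/365 = €4836.9315
22 Aug – 26 Nov 2005: 97 days at 1% → €760000 × 1% × 97/365 = €2019.7260
27 Nov 2005 – 31 Jan 2006: 66 days at 3.85% → €760000 × 3.85% × 66/365 = €5290.8493
Total = €12147.5068

€12147.51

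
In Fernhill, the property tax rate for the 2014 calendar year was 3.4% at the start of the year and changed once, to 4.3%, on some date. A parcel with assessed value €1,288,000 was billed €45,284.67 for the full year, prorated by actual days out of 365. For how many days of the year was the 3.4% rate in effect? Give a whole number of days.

Let d = days at the first rate; then 365 − d days at the second rate.
€1,288,000 × [3.4%·d + 4.3%·(365−d)] / 365 = €45,284.67
Solving gives d = 318, so the new rate took effect on 15 Nov 2014.

318 days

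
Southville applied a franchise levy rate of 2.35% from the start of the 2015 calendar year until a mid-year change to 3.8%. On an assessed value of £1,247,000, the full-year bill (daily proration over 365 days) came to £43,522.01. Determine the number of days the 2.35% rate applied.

Let d = days at the first rate; then 365 − d days at the second rate.
£1,247,000 × [2.35%·d + 3.8%·(365−d)] / 365 = £43,522.01
Solving gives d = 78, so the new rate took effect on 20 March 2015.

78 days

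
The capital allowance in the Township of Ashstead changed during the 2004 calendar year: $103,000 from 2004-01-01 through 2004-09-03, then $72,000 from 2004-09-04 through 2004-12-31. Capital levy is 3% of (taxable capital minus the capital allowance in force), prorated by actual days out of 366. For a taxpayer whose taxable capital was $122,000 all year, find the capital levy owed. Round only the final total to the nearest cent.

2004-01-01 to 2004-09-03: 247 days, exemption $103,000 → ($122,000 − $103,000) × 3% × 247/366 = $384.6721
2004-09-04 to 2004-12-31: 119 days, exemption $72,000 → ($122,000 − $72,000) × 3% × 119/366 = $487.7049
Total = $872.3770

$872.38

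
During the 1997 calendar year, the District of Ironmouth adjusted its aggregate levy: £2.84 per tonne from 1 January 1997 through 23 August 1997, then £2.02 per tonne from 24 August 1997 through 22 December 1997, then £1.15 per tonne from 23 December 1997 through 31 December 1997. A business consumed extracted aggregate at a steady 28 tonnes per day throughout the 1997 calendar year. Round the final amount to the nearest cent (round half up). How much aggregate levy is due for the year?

£25,820.76

1 January – 23 August 1997: 235 days × 28 tonnes/day = 6,580 tonnes at £2.84/tonne → £18,687.20
24 August – 22 December 1997: 121 days × 28 tonnes/day = 3,388 tonnes at £2.02/tonne → £6,843.76
23 December – 31 December 1997: 9 days × 28 tonnes/day = 252 tonnes at £1.15/tonne → £289.80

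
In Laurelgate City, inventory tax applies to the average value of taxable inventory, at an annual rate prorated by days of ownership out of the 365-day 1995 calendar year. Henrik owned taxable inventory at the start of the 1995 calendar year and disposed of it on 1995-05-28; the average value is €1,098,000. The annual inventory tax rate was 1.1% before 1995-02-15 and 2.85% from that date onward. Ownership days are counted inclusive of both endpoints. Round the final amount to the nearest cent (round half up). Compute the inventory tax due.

€10,319.70

1995-01-01 to 1995-02-14: 45 days at 1.1% → €1,098,000 × 1.1% × 45/365 = €1,489.0685
1995-02-15 to 1995-05-28: 103 days at 2.85% → €1,098,000 × 2.85% × 103/365 = €8,830.6274
Total = €10,319.6959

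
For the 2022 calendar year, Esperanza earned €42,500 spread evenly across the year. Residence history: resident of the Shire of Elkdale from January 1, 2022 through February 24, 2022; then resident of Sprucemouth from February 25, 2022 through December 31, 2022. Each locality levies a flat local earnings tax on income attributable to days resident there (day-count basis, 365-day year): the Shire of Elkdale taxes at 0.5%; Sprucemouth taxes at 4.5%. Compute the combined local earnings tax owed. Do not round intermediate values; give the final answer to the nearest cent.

The Shire of Elkdale, January 1 – February 24, 2022: 55 days → €42,500 × 0.5% × 55/365 = €32.0205
Sprucemouth, February 25 – December 31, 2022: 310 days → €42,500 × 4.5% × 310/365 = €1,624.3151
Total = €1,656.3356

€1,656.34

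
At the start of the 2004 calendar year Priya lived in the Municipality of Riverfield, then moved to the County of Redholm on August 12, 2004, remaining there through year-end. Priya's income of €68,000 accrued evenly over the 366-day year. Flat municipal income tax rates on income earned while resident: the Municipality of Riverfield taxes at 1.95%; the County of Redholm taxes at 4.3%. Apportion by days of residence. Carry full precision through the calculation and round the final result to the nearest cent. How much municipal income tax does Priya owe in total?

The Municipality of Riverfield, January 1 – August 11, 2004: 224 days → €68,000 × 1.95% × 224/366 = €811.5410
The County of Redholm, August 12 – December 31, 2004: 142 days → €68,000 × 4.3% × 142/366 = €1,134.4481
Total = €1,945.9891

€1,945.99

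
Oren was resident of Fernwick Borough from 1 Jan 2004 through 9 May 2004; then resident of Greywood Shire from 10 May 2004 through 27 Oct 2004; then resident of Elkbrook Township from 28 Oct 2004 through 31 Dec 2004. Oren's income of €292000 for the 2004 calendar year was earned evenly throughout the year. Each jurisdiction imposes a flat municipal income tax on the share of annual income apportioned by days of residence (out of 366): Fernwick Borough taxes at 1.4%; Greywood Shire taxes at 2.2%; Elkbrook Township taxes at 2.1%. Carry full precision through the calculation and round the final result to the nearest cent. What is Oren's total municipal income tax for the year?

Fernwick Borough, 1 Jan – 9 May 2004: 130 days → €292000 × 1.4% × 130/366 = €1452.0219
Greywood Shire, 10 May – 27 Oct 2004: 171 days → €292000 × 2.2% × 171/366 = €3001.3770
Elkbrook Township, 28 Oct – 31 Dec 2004: 65 days → €292000 × 2.1% × 65/366 = €1089.0164
Total = €5542.4153

€5542.42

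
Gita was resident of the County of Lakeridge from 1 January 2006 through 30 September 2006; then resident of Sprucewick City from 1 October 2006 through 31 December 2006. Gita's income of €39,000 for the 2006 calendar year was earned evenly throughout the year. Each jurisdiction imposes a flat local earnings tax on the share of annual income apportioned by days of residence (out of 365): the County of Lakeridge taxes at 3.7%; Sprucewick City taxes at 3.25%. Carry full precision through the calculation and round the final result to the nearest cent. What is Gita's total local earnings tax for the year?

The County of Lakeridge, 1 January – 30 September 2006: 273 days → €39,000 × 3.7% × 273/365 = €1,079.2849
Sprucewick City, 1 October – 31 December 2006: 92 days → €39,000 × 3.25% × 92/365 = €319.4795
Total = €1,398.7644

€1,398.76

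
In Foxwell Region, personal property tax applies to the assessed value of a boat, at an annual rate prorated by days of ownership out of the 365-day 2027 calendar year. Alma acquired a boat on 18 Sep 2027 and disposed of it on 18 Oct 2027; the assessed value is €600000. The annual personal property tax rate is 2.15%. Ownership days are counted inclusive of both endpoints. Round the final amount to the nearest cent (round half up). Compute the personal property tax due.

€1095.62

Days held (18 Sep – 18 Oct 2027): 31 out of 365
Tax = €600000 × 2.15% × 31/365 = €1095.6164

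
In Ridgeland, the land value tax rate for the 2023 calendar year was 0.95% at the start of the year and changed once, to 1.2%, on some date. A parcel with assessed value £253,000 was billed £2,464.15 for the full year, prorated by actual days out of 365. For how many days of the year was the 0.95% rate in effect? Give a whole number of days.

Let d = days at the first rate; then 365 − d days at the second rate.
£253,000 × [0.95%·d + 1.2%·(365−d)] / 365 = £2,464.15
Solving gives d = 330, so the new rate took effect on November 27, 2023.

330 days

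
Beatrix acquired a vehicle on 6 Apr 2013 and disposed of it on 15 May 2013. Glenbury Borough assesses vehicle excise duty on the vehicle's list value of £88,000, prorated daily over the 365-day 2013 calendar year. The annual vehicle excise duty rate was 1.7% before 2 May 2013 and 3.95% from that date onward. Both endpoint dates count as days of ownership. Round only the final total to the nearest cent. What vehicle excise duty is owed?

6 Apr – 1 May 2013: 26 days at 1.7% → £88,000 × 1.7% × 26/365 = £106.5644
2 May – 15 May 2013: 14 days at 3.95% → £88,000 × 3.95% × 14/365 = £133.3260
Total = £239.8904

£239.89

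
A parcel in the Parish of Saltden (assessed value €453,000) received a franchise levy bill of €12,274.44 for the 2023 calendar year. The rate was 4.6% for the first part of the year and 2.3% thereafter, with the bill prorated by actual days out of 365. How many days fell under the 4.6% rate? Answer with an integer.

65 days

Let d = days at the first rate; then 365 − d days at the second rate.
€453,000 × [4.6%·d + 2.3%·(365−d)] / 365 = €12,274.44
Solving gives d = 65, so the new rate took effect on 7 March 2023.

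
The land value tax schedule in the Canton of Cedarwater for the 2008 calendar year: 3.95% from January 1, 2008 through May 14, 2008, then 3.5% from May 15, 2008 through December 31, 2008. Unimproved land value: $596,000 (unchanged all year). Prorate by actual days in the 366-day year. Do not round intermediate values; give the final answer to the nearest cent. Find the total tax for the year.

January 1 – May 14, 2008: 135 days at 3.95% → $596,000 × 3.95% × 135/366 = $8,683.5246
May 15 – December 31, 2008: 231 days at 3.5% → $596,000 × 3.5% × 231/366 = $13,165.7377
Total = $21,849.2623

$21,849.26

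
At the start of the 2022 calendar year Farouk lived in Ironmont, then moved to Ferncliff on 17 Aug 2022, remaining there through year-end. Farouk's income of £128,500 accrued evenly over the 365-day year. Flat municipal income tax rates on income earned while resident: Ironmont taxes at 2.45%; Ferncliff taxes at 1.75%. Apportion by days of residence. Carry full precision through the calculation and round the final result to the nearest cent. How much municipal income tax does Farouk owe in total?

Ironmont, 1 Jan – 16 Aug 2022: 228 days → £128,500 × 2.45% × 228/365 = £1,966.5781
Ferncliff, 17 Aug – 31 Dec 2022: 137 days → £128,500 × 1.75% × 137/365 = £844.0514
Total = £2,810.6295

£2,810.63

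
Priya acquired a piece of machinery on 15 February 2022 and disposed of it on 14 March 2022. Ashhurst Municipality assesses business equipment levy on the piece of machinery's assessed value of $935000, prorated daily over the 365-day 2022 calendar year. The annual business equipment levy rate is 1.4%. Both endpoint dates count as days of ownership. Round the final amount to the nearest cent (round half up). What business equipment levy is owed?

Days held (15 February – 14 March 2022): 28 out of 365
Tax = $935000 × 1.4% × 28/365 = $1004.1644

$1004.16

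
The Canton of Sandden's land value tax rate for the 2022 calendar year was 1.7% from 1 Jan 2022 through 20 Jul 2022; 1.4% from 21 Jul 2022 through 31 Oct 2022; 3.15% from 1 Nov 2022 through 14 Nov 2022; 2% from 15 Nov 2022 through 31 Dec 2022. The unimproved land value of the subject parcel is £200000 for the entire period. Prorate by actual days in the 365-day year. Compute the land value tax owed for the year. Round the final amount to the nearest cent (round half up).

1 Jan – 20 Jul 2022: 201 days at 1.7% → £200000 × 1.7% × 201/365 = £1872.3288
21 Jul – 31 Oct 2022: 103 days at 1.4% → £200000 × 1.4% × 103/365 = £790.1370
1 Nov – 14 Nov 2022: 14 days at 3.15% → £200000 × 3.15% × 14/365 = £241.6438
15 Nov – 31 Dec 2022: 47 days at 2% → £200000 × 2% × 47/365 = £515.0685
Total = £3419.1781

£3419.18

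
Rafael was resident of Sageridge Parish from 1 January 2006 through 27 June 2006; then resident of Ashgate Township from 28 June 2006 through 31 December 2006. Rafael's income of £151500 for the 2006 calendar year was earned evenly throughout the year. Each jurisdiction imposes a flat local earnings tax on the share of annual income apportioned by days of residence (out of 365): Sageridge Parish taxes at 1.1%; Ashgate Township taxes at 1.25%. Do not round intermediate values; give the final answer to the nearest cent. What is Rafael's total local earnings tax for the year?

£1782.93

Sageridge Parish, 1 January – 27 June 2006: 178 days → £151500 × 1.1% × 178/365 = £812.7041
Ashgate Township, 28 June – 31 December 2006: 187 days → £151500 × 1.25% × 187/365 = £970.2226
Total = £1782.9267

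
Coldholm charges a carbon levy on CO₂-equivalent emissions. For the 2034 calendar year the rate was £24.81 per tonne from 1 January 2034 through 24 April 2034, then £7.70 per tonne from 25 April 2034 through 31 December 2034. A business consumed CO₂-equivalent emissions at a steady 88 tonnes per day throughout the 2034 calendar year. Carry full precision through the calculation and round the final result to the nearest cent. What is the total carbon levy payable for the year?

£418,971.52

1 January – 24 April 2034: 114 days × 88 tonnes/day = 10,032 tonnes at £24.81/tonne → £248,893.92
25 April – 31 December 2034: 251 days × 88 tonnes/day = 22,088 tonnes at £7.70/tonne → £170,077.60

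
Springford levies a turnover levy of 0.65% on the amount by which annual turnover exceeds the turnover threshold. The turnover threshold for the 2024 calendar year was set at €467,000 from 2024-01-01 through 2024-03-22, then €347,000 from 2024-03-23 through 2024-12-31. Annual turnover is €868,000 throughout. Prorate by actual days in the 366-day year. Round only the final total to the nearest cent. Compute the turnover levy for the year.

2024-01-01 to 2024-03-22: 82 days, exemption €467,000 → (€868,000 − €467,000) × 0.65% × 82/366 = €583.9699
2024-03-23 to 2024-12-31: 284 days, exemption €347,000 → (€868,000 − €347,000) × 0.65% × 284/366 = €2,627.7760
Total = €3,211.7459

€3,211.75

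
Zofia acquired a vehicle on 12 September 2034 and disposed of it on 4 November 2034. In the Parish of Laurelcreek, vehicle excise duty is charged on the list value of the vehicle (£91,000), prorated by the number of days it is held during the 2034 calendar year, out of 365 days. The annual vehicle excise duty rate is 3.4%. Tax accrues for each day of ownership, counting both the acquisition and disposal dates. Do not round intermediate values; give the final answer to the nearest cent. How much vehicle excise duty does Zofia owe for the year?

£457.74

Days held (12 September – 4 November 2034): 54 out of 365
Tax = £91,000 × 3.4% × 54/365 = £457.7425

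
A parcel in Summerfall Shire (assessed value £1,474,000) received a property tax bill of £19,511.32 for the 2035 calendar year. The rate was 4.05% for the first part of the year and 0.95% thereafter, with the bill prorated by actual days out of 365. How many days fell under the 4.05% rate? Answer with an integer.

Let d = days at the first rate; then 365 − d days at the second rate.
£1,474,000 × [4.05%·d + 0.95%·(365−d)] / 365 = £19,511.32
Solving gives d = 44, so the new rate took effect on February 14, 2035.

44 days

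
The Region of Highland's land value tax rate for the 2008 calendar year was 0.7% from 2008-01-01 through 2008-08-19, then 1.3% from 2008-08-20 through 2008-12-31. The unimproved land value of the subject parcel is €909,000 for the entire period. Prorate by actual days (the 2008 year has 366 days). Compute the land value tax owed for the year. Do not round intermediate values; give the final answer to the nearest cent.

€8,359.82

2008-01-01 to 2008-08-19: 232 days at 0.7% → €909,000 × 0.7% × 232/366 = €4,033.3770
2008-08-20 to 2008-12-31: 134 days at 1.3% → €909,000 × 1.3% × 134/366 = €4,326.4426
Total = €8,359.8197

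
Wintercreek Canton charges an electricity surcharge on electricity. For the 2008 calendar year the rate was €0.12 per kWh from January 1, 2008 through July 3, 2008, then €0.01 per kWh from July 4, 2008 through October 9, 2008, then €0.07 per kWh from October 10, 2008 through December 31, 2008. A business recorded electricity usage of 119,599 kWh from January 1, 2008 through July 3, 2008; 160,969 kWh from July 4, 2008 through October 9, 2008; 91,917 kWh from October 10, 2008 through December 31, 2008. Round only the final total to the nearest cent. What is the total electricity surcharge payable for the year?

€22,395.76

January 1 – July 3, 2008: 119,599 kWh at €0.12/kWh → €14,351.88
July 4 – October 9, 2008: 160,969 kWh at €0.01/kWh → €1,609.69
October 10 – December 31, 2008: 91,917 kWh at €0.07/kWh → €6,434.19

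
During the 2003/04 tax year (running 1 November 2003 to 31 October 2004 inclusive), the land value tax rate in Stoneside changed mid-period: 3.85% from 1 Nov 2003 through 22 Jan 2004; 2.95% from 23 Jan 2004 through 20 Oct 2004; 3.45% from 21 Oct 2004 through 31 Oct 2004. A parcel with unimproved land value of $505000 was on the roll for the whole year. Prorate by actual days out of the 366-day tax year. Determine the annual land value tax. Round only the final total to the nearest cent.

$16004.08

1 Nov 2003 – 22 Jan 2004: 83 days at 3.85% → $505000 × 3.85% × 83/366 = $4409.0915
23 Jan – 20 Oct 2004: 272 days at 2.95% → $505000 × 2.95% × 272/366 = $11071.3661
21 Oct – 31 Oct 2004: 11 days at 3.45% → $505000 × 3.45% × 11/366 = $523.6270
Total = $16004.0847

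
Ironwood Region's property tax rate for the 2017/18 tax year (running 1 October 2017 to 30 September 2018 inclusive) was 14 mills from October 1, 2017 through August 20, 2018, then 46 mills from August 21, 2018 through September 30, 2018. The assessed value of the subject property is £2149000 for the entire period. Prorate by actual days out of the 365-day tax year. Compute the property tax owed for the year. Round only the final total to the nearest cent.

October 1, 2017 – August 20, 2018: 324 days at 14 mills → £2149000 × 1.4% × 324/365 = £26706.4767
August 21 – September 30, 2018: 41 days at 46 mills → £2149000 × 4.6% × 41/365 = £11104.1479
Total = £37810.6247

£37810.62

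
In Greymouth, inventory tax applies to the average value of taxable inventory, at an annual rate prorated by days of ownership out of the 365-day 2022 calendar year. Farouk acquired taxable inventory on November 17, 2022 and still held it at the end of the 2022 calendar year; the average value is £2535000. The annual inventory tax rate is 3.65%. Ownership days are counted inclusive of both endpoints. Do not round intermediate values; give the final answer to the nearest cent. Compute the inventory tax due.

Days held (November 17 – December 31, 2022): 45 out of 365
Tax = £2535000 × 3.65% × 45/365 = £11407.5000

£11407.50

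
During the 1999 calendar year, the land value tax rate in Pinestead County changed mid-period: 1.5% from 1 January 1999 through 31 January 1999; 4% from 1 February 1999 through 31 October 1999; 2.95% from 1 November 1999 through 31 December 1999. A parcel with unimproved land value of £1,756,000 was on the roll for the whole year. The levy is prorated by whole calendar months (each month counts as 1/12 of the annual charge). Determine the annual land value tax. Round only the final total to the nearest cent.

1 January – 31 January 1999: 1 month at 1.5% → £1,756,000 × 1.5% × 1/12 = £2,195.0000
1 February – 31 October 1999: 9 months at 4% → £1,756,000 × 4% × 9/12 = £52,680.0000
1 November – 31 December 1999: 2 months at 2.95% → £1,756,000 × 2.95% × 2/12 = £8,633.6667
Total = £63,508.6667

£63,508.67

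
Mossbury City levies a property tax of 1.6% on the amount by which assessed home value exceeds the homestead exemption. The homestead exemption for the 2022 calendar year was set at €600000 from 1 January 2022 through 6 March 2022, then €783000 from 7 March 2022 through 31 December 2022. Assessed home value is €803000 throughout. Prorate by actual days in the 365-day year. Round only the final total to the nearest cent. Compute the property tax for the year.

1 January – 6 March 2022: 65 days, exemption €600000 → (€803000 − €600000) × 1.6% × 65/365 = €578.4110
7 March – 31 December 2022: 300 days, exemption €783000 → (€803000 − €783000) × 1.6% × 300/365 = €263.0137
Total = €841.4247

€841.42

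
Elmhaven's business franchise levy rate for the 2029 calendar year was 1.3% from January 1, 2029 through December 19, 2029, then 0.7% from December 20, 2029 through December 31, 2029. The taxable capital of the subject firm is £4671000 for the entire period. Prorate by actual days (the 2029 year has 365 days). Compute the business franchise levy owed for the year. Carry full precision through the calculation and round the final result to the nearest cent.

£59801.60

January 1 – December 19, 2029: 353 days at 1.3% → £4671000 × 1.3% × 353/365 = £58726.6274
December 20 – December 31, 2029: 12 days at 0.7% → £4671000 × 0.7% × 12/365 = £1074.9699
Total = £59801.5973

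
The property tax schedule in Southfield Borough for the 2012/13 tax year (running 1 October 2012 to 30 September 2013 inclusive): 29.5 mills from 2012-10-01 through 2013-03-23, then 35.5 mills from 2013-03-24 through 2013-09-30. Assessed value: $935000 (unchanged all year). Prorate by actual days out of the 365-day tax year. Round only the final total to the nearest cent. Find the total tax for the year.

$30518.14

2012-10-01 to 2013-03-23: 174 days at 29.5 mills → $935000 × 2.95% × 174/365 = $13148.9178
2013-03-24 to 2013-09-30: 191 days at 35.5 mills → $935000 × 3.55% × 191/365 = $17369.2260
Total = $30518.1438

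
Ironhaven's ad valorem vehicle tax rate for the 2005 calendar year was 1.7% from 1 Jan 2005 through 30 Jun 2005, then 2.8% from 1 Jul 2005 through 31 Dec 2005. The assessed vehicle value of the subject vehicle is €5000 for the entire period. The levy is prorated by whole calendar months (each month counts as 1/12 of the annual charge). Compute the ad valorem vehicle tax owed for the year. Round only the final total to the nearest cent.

€112.50

1 Jan – 30 Jun 2005: 6 months at 1.7% → €5000 × 1.7% × 6/12 = €42.5000
1 Jul – 31 Dec 2005: 6 months at 2.8% → €5000 × 2.8% × 6/12 = €70.0000
Total = €112.5000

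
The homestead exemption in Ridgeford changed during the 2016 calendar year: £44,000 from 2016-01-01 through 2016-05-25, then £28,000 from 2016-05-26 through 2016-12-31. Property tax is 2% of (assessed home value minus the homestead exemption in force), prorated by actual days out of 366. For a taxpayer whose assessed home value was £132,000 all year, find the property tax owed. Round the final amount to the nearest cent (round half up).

2016-01-01 to 2016-05-25: 146 days, exemption £44,000 → (£132,000 − £44,000) × 2% × 146/366 = £702.0765
2016-05-26 to 2016-12-31: 220 days, exemption £28,000 → (£132,000 − £28,000) × 2% × 220/366 = £1,250.2732
Total = £1,952.3497

£1,952.35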